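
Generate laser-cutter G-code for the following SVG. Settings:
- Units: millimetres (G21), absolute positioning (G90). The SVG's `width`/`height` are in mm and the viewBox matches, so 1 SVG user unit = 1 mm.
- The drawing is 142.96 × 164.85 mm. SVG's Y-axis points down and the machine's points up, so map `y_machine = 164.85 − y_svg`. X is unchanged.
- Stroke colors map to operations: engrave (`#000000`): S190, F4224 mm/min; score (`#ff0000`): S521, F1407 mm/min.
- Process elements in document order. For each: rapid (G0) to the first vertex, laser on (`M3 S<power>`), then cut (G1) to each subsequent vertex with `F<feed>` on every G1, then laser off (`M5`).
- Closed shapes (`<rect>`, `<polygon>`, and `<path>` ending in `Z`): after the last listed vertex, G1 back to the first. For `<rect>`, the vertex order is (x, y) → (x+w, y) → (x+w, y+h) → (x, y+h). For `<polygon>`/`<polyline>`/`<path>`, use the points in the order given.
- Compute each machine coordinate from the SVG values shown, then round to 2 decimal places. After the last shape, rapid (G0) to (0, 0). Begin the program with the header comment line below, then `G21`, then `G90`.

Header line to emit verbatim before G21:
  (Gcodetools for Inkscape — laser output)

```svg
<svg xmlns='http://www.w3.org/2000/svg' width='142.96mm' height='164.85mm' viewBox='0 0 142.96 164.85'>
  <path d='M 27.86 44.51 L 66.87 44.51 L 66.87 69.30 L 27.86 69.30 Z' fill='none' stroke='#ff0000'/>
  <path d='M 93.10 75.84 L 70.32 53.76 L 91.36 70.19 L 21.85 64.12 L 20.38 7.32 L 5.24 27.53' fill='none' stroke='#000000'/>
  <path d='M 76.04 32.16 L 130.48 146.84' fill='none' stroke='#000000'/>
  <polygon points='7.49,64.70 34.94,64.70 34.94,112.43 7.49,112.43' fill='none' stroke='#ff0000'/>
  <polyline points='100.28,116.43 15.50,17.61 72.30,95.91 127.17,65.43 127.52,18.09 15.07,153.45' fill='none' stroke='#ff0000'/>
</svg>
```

(Gcodetools for Inkscape — laser output)
G21
G90
G0 X27.86 Y120.34
M3 S521
G1 X66.87 Y120.34 F1407
G1 X66.87 Y95.55 F1407
G1 X27.86 Y95.55 F1407
G1 X27.86 Y120.34 F1407
M5
G0 X93.10 Y89.01
M3 S190
G1 X70.32 Y111.09 F4224
G1 X91.36 Y94.66 F4224
G1 X21.85 Y100.73 F4224
G1 X20.38 Y157.53 F4224
G1 X5.24 Y137.32 F4224
M5
G0 X76.04 Y132.69
M3 S190
G1 X130.48 Y18.01 F4224
M5
G0 X7.49 Y100.15
M3 S521
G1 X34.94 Y100.15 F1407
G1 X34.94 Y52.42 F1407
G1 X7.49 Y52.42 F1407
G1 X7.49 Y100.15 F1407
M5
G0 X100.28 Y48.42
M3 S521
G1 X15.50 Y147.24 F1407
G1 X72.30 Y68.94 F1407
G1 X127.17 Y99.42 F1407
G1 X127.52 Y146.76 F1407
G1 X15.07 Y11.40 F1407
M5
G0 X0.00 Y0.00

viewBox `0 0 142.96 164.85` with mm width/height → 1 unit = 1 mm. Flip: y_m = 164.85 − y_svg.

**Shape 1** — `<path>` rectangle, stroke `#ff0000` → score (S521, F1407). Machine vertices: (27.86,120.34) → (66.87,120.34) → (66.87,95.55) → (27.86,95.55) → (27.86,120.34). Closed: final G1 returns to the first vertex.

**Shape 2** — `<path>` open polyline, stroke `#000000` → engrave (S190, F4224). Machine vertices: (93.10,89.01) → (70.32,111.09) → (91.36,94.66) → (21.85,100.73) → (20.38,157.53) → (5.24,137.32). Open path.

**Shape 3** — `<path>` line segment, stroke `#000000` → engrave (S190, F4224). Machine vertices: (76.04,132.69) → (130.48,18.01). Open path.

**Shape 4** — `<polygon>` rectangle, stroke `#ff0000` → score (S521, F1407). Machine vertices: (7.49,100.15) → (34.94,100.15) → (34.94,52.42) → (7.49,52.42) → (7.49,100.15). Closed: final G1 returns to the first vertex.

**Shape 5** — `<polyline>` open polyline, stroke `#ff0000` → score (S521, F1407). Machine vertices: (100.28,48.42) → (15.50,147.24) → (72.30,68.94) → (127.17,99.42) → (127.52,146.76) → (15.07,11.40). Open path.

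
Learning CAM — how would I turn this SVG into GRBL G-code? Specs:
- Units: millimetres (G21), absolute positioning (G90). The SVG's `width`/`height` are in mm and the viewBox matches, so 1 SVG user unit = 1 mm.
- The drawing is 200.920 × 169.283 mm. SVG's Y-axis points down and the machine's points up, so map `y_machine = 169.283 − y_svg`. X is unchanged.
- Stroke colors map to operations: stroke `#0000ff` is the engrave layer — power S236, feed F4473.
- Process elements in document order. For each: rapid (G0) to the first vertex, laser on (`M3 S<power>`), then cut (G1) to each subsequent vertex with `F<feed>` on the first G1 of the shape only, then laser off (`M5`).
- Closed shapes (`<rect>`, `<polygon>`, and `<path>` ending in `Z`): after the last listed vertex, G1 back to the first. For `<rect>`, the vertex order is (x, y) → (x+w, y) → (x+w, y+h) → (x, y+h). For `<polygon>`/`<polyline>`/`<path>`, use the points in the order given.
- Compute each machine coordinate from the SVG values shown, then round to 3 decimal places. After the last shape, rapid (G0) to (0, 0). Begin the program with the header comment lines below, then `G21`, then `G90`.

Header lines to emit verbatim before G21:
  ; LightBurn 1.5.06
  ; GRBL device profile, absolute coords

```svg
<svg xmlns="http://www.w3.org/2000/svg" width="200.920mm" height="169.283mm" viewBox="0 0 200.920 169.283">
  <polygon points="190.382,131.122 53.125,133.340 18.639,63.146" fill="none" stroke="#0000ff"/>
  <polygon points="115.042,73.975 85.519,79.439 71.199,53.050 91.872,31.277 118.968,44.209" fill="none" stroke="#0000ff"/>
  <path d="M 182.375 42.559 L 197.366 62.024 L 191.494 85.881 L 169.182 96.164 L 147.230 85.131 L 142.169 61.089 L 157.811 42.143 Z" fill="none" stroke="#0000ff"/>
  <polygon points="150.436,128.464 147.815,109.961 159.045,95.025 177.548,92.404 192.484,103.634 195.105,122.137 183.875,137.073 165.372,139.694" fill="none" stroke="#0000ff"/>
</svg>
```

viewBox `0 0 200.920 169.283` with mm width/height → 1 unit = 1 mm. Flip: y_m = 169.283 − y_svg.

**Shape 1** — `<polygon>` closed polygon, stroke `#0000ff` → engrave (S236, F4473). Machine vertices: (190.382,38.161) → (53.125,35.943) → (18.639,106.137) → (190.382,38.161). Closed: final G1 returns to the first vertex.

**Shape 2** — `<polygon>` regular polygon, stroke `#0000ff` → engrave (S236, F4473). Machine vertices: (115.042,95.308) → (85.519,89.844) → (71.199,116.233) → (91.872,138.006) → (118.968,125.074) → (115.042,95.308). Closed: final G1 returns to the first vertex.

**Shape 3** — `<path>` regular polygon, stroke `#0000ff` → engrave (S236, F4473). Machine vertices: (182.375,126.724) → (197.366,107.259) → (191.494,83.402) → (169.182,73.119) → (147.230,84.152) → (142.169,108.194) → (157.811,127.140) → (182.375,126.724). Closed: final G1 returns to the first vertex.

**Shape 4** — `<polygon>` regular polygon, stroke `#0000ff` → engrave (S236, F4473). Machine vertices: (150.436,40.819) → (147.815,59.322) → (159.045,74.258) → (177.548,76.879) → (192.484,65.649) → (195.105,47.146) → (183.875,32.210) → (165.372,29.589) → (150.436,40.819). Closed: final G1 returns to the first vertex.

; LightBurn 1.5.06
; GRBL device profile, absolute coords
G21
G90
G0 X190.382 Y38.161
M3 S236
G1 X53.125 Y35.943 F4473
G1 X18.639 Y106.137
G1 X190.382 Y38.161
M5
G0 X115.042 Y95.308
M3 S236
G1 X85.519 Y89.844 F4473
G1 X71.199 Y116.233
G1 X91.872 Y138.006
G1 X118.968 Y125.074
G1 X115.042 Y95.308
M5
G0 X182.375 Y126.724
M3 S236
G1 X197.366 Y107.259 F4473
G1 X191.494 Y83.402
G1 X169.182 Y73.119
G1 X147.230 Y84.152
G1 X142.169 Y108.194
G1 X157.811 Y127.140
G1 X182.375 Y126.724
M5
G0 X150.436 Y40.819
M3 S236
G1 X147.815 Y59.322 F4473
G1 X159.045 Y74.258
G1 X177.548 Y76.879
G1 X192.484 Y65.649
G1 X195.105 Y47.146
G1 X183.875 Y32.210
G1 X165.372 Y29.589
G1 X150.436 Y40.819
M5
G0 X0.000 Y0.000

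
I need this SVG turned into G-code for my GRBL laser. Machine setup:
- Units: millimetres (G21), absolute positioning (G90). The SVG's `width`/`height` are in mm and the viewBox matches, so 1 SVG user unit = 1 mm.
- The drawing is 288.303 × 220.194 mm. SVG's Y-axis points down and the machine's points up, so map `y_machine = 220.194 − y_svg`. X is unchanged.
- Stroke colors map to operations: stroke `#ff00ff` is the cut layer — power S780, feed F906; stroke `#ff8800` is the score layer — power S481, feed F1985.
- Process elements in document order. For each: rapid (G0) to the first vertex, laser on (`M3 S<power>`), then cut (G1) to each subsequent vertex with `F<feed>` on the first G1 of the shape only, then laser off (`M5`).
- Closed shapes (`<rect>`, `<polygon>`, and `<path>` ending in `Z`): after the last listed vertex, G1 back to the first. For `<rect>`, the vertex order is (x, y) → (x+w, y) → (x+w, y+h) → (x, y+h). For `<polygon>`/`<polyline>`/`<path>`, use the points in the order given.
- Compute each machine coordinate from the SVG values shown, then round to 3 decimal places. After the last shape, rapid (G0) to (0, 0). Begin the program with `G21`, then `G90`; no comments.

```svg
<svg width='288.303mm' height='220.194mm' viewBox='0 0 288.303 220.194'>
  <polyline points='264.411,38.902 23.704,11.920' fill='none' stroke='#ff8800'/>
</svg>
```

1 u = 1 mm; y_m = 220.194 − y.

[1] `<polyline>` line segment, #ff8800→score S481 F1985: (264.411,181.292) → (23.704,208.274)

G21
G90
G0 X264.411 Y181.292
M3 S481
G1 X23.704 Y208.274 F1985
M5
G0 X0.000 Y0.000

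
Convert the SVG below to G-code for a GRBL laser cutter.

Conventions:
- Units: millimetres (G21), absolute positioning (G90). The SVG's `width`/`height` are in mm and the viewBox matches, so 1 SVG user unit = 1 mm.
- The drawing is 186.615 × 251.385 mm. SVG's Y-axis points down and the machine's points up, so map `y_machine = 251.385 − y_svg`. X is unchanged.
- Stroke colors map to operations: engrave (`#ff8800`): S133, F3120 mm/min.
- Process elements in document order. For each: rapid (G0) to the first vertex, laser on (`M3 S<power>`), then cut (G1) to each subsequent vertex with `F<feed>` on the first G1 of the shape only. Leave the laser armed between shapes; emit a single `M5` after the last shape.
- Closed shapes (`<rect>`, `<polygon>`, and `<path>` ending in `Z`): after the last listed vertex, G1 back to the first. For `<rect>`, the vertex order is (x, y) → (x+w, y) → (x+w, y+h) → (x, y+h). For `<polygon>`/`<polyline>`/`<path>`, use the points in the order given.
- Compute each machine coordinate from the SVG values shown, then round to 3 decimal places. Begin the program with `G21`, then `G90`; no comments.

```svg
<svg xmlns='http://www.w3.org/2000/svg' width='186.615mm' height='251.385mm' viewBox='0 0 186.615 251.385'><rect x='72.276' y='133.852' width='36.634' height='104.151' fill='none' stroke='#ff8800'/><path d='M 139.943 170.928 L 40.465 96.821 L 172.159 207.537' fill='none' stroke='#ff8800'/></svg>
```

Since the viewBox matches the mm dimensions, user units are millimetres directly. The only transform is the Y-flip y_m = 251.385 − y_svg.

Shape 1 is a rectangle drawn with `<rect>`. Its stroke #ff8800 means engrave at S133, F3120. After flipping Y the toolpath is (72.276,117.533) → (108.910,117.533) → (108.910,13.382) → (72.276,13.382) → (72.276,117.533), returning to the start.

Shape 2 is a open polyline drawn with `<path>`. Its stroke #ff8800 means engrave at S133, F3120. After flipping Y the toolpath is (139.943,80.457) → (40.465,154.564) → (172.159,43.848).

G21
G90
G0 X72.276 Y117.533
M3 S133
G1 X108.910 Y117.533 F3120
G1 X108.910 Y13.382
G1 X72.276 Y13.382
G1 X72.276 Y117.533
G0 X139.943 Y80.457
M3 S133
G1 X40.465 Y154.564 F3120
G1 X172.159 Y43.848
M5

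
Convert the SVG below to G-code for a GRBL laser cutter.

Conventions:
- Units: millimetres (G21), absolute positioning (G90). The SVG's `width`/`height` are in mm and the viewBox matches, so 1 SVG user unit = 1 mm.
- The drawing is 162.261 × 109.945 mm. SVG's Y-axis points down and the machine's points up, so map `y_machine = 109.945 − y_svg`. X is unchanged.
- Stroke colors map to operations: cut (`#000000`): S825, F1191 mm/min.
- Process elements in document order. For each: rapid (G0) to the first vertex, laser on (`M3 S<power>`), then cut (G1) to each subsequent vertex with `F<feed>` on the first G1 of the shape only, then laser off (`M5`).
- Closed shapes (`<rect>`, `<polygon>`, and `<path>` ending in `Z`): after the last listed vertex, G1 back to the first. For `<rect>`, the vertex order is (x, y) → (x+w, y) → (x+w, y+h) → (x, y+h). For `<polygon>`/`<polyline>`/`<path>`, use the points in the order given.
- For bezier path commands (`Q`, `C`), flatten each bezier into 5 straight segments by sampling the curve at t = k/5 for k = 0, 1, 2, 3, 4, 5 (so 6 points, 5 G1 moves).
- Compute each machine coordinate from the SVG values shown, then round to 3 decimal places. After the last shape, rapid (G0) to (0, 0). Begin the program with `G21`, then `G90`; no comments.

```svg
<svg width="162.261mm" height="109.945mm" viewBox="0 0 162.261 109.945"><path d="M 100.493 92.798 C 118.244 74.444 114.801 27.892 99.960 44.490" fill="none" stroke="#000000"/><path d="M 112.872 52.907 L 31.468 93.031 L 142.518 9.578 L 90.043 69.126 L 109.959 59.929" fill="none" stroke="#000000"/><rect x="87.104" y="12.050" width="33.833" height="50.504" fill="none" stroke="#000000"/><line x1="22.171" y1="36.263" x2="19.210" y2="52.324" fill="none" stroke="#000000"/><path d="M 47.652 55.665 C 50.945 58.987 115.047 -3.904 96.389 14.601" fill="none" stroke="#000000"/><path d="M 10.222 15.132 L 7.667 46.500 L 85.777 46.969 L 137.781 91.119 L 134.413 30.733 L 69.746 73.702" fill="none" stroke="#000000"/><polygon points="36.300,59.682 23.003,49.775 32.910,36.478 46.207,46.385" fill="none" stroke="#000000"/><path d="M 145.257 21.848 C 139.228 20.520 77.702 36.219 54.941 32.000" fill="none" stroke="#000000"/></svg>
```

Since the viewBox matches the mm dimensions, user units are millimetres directly. The only transform is the Y-flip y_m = 109.945 − y_svg.

Shape 1 is a cubic bezier drawn with `<path>`. Its stroke #000000 means cut at S825, F1191. After flipping Y the toolpath is (100.493,17.147) → (108.679,30.812) → (112.248,46.861) → (111.671,60.907) → (107.418,68.567) → (99.960,65.455).

Shape 2 is a open polyline drawn with `<path>`. Its stroke #000000 means cut at S825, F1191. After flipping Y the toolpath is (112.872,57.038) → (31.468,16.914) → (142.518,100.367) → (90.043,40.819) → (109.959,50.016).

Shape 3 is a rectangle drawn with `<rect>`. Its stroke #000000 means cut at S825, F1191. After flipping Y the toolpath is (87.104,97.895) → (120.937,97.895) → (120.937,47.391) → (87.104,47.391) → (87.104,97.895), returning to the start.

Shape 4 is a line segment drawn with `<line>`. Its stroke #000000 means cut at S825, F1191. After flipping Y the toolpath is (22.171,73.682) → (19.210,57.621).

Shape 5 is a cubic bezier drawn with `<path>`. Its stroke #000000 means cut at S825, F1191. After flipping Y the toolpath is (47.652,54.280) → (55.776,59.051) → (71.604,72.629) → (88.242,87.927) → (98.801,97.860) → (96.389,95.344).

Shape 6 is a open polyline drawn with `<path>`. Its stroke #000000 means cut at S825, F1191. After flipping Y the toolpath is (10.222,94.813) → (7.667,63.445) → (85.777,62.976) → (137.781,18.826) → (134.413,79.212) → (69.746,36.243).

Shape 7 is a regular polygon drawn with `<polygon>`. Its stroke #000000 means cut at S825, F1191. After flipping Y the toolpath is (36.300,50.263) → (23.003,60.170) → (32.910,73.467) → (46.207,63.560) → (36.300,50.263), returning to the start.

Shape 8 is a cubic bezier drawn with `<path>`. Its stroke #000000 means cut at S825, F1191. After flipping Y the toolpath is (145.257,88.097) → (135.734,87.146) → (117.416,83.882) → (94.829,80.078) → (72.495,77.508) → (54.941,77.945).

G21
G90
G0 X100.493 Y17.147
M3 S825
G1 X108.679 Y30.812 F1191
G1 X112.248 Y46.861
G1 X111.671 Y60.907
G1 X107.418 Y68.567
G1 X99.960 Y65.455
M5
G0 X112.872 Y57.038
M3 S825
G1 X31.468 Y16.914 F1191
G1 X142.518 Y100.367
G1 X90.043 Y40.819
G1 X109.959 Y50.016
M5
G0 X87.104 Y97.895
M3 S825
G1 X120.937 Y97.895 F1191
G1 X120.937 Y47.391
G1 X87.104 Y47.391
G1 X87.104 Y97.895
M5
G0 X22.171 Y73.682
M3 S825
G1 X19.210 Y57.621 F1191
M5
G0 X47.652 Y54.280
M3 S825
G1 X55.776 Y59.051 F1191
G1 X71.604 Y72.629
G1 X88.242 Y87.927
G1 X98.801 Y97.860
G1 X96.389 Y95.344
M5
G0 X10.222 Y94.813
M3 S825
G1 X7.667 Y63.445 F1191
G1 X85.777 Y62.976
G1 X137.781 Y18.826
G1 X134.413 Y79.212
G1 X69.746 Y36.243
M5
G0 X36.300 Y50.263
M3 S825
G1 X23.003 Y60.170 F1191
G1 X32.910 Y73.467
G1 X46.207 Y63.560
G1 X36.300 Y50.263
M5
G0 X145.257 Y88.097
M3 S825
G1 X135.734 Y87.146 F1191
G1 X117.416 Y83.882
G1 X94.829 Y80.078
G1 X72.495 Y77.508
G1 X54.941 Y77.945
M5
G0 X0.000 Y0.000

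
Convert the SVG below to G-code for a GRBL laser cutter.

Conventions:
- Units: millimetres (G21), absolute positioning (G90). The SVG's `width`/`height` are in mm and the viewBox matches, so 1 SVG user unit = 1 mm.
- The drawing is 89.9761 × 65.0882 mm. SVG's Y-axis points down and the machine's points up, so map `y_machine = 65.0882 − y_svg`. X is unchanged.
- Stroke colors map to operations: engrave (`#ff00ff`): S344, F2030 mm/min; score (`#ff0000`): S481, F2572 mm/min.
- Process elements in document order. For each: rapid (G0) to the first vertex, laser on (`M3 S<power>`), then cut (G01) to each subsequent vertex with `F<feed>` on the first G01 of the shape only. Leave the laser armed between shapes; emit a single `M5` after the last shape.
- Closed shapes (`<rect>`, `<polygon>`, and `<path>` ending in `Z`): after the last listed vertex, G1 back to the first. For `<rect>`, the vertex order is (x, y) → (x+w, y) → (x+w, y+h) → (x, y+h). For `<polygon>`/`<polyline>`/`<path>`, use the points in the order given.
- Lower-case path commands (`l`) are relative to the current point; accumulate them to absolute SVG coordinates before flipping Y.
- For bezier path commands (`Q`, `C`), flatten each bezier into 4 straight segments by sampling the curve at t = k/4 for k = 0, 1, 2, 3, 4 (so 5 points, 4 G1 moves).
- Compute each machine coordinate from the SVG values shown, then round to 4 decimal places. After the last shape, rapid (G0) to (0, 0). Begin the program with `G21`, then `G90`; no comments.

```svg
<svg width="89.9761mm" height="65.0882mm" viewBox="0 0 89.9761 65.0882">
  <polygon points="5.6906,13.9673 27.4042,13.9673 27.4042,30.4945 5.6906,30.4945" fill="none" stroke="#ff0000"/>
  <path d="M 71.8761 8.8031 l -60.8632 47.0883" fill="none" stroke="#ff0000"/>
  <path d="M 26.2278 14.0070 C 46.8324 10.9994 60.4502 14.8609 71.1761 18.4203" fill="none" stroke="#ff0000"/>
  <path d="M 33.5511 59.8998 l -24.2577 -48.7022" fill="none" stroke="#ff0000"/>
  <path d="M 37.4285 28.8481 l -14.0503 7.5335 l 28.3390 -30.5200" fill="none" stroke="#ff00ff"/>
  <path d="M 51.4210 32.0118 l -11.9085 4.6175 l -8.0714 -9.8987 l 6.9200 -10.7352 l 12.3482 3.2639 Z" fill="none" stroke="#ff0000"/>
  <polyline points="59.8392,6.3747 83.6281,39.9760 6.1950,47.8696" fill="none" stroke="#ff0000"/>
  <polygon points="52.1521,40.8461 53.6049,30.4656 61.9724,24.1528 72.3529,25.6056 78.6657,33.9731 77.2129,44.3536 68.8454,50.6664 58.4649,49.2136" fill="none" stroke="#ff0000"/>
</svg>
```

viewBox `0 0 89.9761 65.0882` with mm width/height → 1 unit = 1 mm. Flip: y_m = 65.0882 − y_svg.

**Shape 1** — `<polygon>` rectangle, stroke `#ff0000` → score (S481, F2572). Machine vertices: (5.6906,51.1209) → (27.4042,51.1209) → (27.4042,34.5937) → (5.6906,34.5937) → (5.6906,51.1209). Closed: final G1 returns to the first vertex.

**Shape 2** — `<path>` line segment, stroke `#ff0000` → score (S481, F2572). Machine vertices: (71.8761,56.2851) → (11.0129,9.1968). Open path.

**Shape 3** — `<path>` cubic bezier, stroke `#ff0000` → score (S481, F2572). Control points (SVG): P0=(26.2278,14.0070), P1=(46.8324,10.9994), P2=(60.4502,14.8609), P3=(71.1761,18.4203); sampled at t=k/4. Machine vertices: (26.2278,51.0812) → (40.4352,52.1610) → (52.4065,51.3372) → (62.5255,49.2820) → (71.1761,46.6679). Open path.

**Shape 4** — `<path>` line segment, stroke `#ff0000` → score (S481, F2572). Machine vertices: (33.5511,5.1884) → (9.2934,53.8906). Open path.

**Shape 5** — `<path>` open polyline, stroke `#ff00ff` → engrave (S344, F2030). Machine vertices: (37.4285,36.2401) → (23.3782,28.7066) → (51.7172,59.2266). Open path.

**Shape 6** — `<path>` regular polygon, stroke `#ff0000` → score (S481, F2572). Machine vertices: (51.4210,33.0764) → (39.5125,28.4589) → (31.4411,38.3576) → (38.3611,49.0928) → (50.7093,45.8289) → (51.4210,33.0764). Closed: final G1 returns to the first vertex.

**Shape 7** — `<polyline>` open polyline, stroke `#ff0000` → score (S481, F2572). Machine vertices: (59.8392,58.7135) → (83.6281,25.1122) → (6.1950,17.2186). Open path.

**Shape 8** — `<polygon>` regular polygon, stroke `#ff0000` → score (S481, F2572). Machine vertices: (52.1521,24.2421) → (53.6049,34.6226) → (61.9724,40.9354) → (72.3529,39.4826) → (78.6657,31.1151) → (77.2129,20.7346) → (68.8454,14.4218) → (58.4649,15.8746) → (52.1521,24.2421). Closed: final G1 returns to the first vertex.

G21
G90
G0 X5.6906 Y51.1209
M3 S481
G01 X27.4042 Y51.1209 F2572
G01 X27.4042 Y34.5937
G01 X5.6906 Y34.5937
G01 X5.6906 Y51.1209
G0 X71.8761 Y56.2851
M3 S481
G01 X11.0129 Y9.1968 F2572
G0 X26.2278 Y51.0812
M3 S481
G01 X40.4352 Y52.1610 F2572
G01 X52.4065 Y51.3372
G01 X62.5255 Y49.2820
G01 X71.1761 Y46.6679
G0 X33.5511 Y5.1884
M3 S481
G01 X9.2934 Y53.8906 F2572
G0 X37.4285 Y36.2401
M3 S344
G01 X23.3782 Y28.7066 F2030
G01 X51.7172 Y59.2266
G0 X51.4210 Y33.0764
M3 S481
G01 X39.5125 Y28.4589 F2572
G01 X31.4411 Y38.3576
G01 X38.3611 Y49.0928
G01 X50.7093 Y45.8289
G01 X51.4210 Y33.0764
G0 X59.8392 Y58.7135
M3 S481
G01 X83.6281 Y25.1122 F2572
G01 X6.1950 Y17.2186
G0 X52.1521 Y24.2421
M3 S481
G01 X53.6049 Y34.6226 F2572
G01 X61.9724 Y40.9354
G01 X72.3529 Y39.4826
G01 X78.6657 Y31.1151
G01 X77.2129 Y20.7346
G01 X68.8454 Y14.4218
G01 X58.4649 Y15.8746
G01 X52.1521 Y24.2421
M5
G0 X0.0000 Y0.0000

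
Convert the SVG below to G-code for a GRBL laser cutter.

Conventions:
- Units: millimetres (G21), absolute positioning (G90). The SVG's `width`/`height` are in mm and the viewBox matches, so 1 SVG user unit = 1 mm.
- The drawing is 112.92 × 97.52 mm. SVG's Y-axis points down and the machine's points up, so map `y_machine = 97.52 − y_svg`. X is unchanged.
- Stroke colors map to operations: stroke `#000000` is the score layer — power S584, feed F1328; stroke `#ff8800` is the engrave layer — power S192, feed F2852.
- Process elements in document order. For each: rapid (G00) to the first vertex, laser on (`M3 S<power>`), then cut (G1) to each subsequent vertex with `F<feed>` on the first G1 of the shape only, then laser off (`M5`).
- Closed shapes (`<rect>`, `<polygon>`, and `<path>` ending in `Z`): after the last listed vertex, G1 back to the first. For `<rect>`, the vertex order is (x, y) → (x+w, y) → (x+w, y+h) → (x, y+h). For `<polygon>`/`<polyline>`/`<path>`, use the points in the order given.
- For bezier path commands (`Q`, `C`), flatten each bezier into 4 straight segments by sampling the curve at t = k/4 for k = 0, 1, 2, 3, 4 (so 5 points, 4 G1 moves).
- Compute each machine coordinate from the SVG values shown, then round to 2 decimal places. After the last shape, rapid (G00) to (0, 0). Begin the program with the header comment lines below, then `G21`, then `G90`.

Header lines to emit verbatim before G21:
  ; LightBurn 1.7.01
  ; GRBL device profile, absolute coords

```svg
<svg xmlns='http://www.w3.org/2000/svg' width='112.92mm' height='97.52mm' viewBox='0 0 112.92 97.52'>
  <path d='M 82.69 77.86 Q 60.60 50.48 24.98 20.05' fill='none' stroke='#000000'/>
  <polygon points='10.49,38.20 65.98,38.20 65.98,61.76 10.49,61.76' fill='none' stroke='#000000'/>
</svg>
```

; LightBurn 1.7.01
; GRBL device profile, absolute coords
G21
G90
G00 X82.69 Y19.66
M3 S584
G1 X70.80 Y33.54 F1328
G1 X57.22 Y47.80
G1 X41.94 Y62.45
G1 X24.98 Y77.47
M5
G00 X10.49 Y59.32
M3 S584
G1 X65.98 Y59.32 F1328
G1 X65.98 Y35.76
G1 X10.49 Y35.76
G1 X10.49 Y59.32
M5
G00 X0.00 Y0.00

viewBox `0 0 112.92 97.52` with mm width/height → 1 unit = 1 mm. Flip: y_m = 97.52 − y_svg.

**Shape 1** — `<path>` quadratic bezier, stroke `#000000` → score (S584, F1328). Control points (SVG): P0=(82.69,77.86), P1=(60.60,50.48), P2=(24.98,20.05); sampled at t=k/4. Machine vertices: (82.69,19.66) → (70.80,33.54) → (57.22,47.80) → (41.94,62.45) → (24.98,77.47). Open path.

**Shape 2** — `<polygon>` rectangle, stroke `#000000` → score (S584, F1328). Machine vertices: (10.49,59.32) → (65.98,59.32) → (65.98,35.76) → (10.49,35.76) → (10.49,59.32). Closed: final G1 returns to the first vertex.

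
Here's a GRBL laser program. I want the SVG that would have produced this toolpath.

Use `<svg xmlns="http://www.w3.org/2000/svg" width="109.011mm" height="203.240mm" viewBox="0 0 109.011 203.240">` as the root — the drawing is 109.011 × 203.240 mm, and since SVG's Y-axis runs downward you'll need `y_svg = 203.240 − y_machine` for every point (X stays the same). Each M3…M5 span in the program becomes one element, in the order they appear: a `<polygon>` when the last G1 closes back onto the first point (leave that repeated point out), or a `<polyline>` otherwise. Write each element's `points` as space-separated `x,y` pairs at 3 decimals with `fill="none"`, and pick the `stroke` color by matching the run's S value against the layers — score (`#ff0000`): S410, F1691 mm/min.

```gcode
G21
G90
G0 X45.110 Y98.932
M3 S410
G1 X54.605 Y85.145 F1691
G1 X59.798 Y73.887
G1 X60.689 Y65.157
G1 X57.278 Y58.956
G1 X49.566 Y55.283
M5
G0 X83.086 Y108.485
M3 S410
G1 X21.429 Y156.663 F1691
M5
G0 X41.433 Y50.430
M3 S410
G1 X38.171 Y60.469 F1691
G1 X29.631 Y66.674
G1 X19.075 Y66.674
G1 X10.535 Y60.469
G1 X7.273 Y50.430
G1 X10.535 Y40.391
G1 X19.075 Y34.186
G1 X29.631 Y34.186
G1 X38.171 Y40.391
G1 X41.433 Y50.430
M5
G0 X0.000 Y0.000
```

<svg xmlns="http://www.w3.org/2000/svg" width="109.011mm" height="203.240mm" viewBox="0 0 109.011 203.240">
  <polyline points="45.110,104.308 54.605,118.095 59.798,129.353 60.689,138.083 57.278,144.284 49.566,147.957" fill="none" stroke="#ff0000"/>
  <polyline points="83.086,94.755 21.429,46.577" fill="none" stroke="#ff0000"/>
  <polygon points="41.433,152.810 38.171,142.771 29.631,136.566 19.075,136.566 10.535,142.771 7.273,152.810 10.535,162.849 19.075,169.054 29.631,169.054 38.171,162.849" fill="none" stroke="#ff0000"/>
</svg>

Machine Y-up, SVG Y-down with viewBox height 203.240, so y_svg = 203.240 − y_machine; X carries over. Every run uses S410, so all elements get stroke `#ff0000` (score).

Run 1: The run is open, so emit a `<polyline>` with points (Y-flipped): 45.110,104.308 54.605,118.095 59.798,129.353 60.689,138.083 57.278,144.284 49.566,147.957.

Run 2: The run is open, so emit a `<polyline>` with points (Y-flipped): 83.086,94.755 21.429,46.577.

Run 3: The run returns to its start, so emit a `<polygon>` with points (Y-flipped): 41.433,152.810 38.171,142.771 29.631,136.566 19.075,136.566 10.535,142.771 7.273,152.810 10.535,162.849 19.075,169.054 29.631,169.054 38.171,162.849.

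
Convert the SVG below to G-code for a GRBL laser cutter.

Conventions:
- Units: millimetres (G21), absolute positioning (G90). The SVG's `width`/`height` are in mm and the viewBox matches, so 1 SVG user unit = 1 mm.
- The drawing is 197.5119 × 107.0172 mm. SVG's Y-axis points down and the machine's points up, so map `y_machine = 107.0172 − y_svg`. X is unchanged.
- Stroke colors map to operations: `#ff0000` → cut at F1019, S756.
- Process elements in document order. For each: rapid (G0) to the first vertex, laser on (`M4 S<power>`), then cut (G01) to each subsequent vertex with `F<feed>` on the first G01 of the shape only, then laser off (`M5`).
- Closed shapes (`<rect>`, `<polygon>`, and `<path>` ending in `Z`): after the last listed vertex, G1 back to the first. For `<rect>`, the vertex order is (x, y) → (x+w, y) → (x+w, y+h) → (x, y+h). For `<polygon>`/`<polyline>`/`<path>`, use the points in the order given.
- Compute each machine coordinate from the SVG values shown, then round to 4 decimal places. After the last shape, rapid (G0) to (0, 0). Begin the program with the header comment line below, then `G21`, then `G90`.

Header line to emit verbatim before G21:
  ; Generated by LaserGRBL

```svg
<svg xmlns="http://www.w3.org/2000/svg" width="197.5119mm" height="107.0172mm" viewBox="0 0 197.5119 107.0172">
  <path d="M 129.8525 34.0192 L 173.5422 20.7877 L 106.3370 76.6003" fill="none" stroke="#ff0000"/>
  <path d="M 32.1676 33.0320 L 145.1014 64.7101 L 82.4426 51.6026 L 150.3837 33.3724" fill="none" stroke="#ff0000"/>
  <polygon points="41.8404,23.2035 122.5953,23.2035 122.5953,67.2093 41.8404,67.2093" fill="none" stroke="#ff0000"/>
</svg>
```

Since the viewBox matches the mm dimensions, user units are millimetres directly. The only transform is the Y-flip y_m = 107.0172 − y_svg.

Shape 1 is a open polyline drawn with `<path>`. Its stroke #ff0000 means cut at S756, F1019. After flipping Y the toolpath is (129.8525,72.9980) → (173.5422,86.2295) → (106.3370,30.4169).

Shape 2 is a open polyline drawn with `<path>`. Its stroke #ff0000 means cut at S756, F1019. After flipping Y the toolpath is (32.1676,73.9852) → (145.1014,42.3071) → (82.4426,55.4146) → (150.3837,73.6448).

Shape 3 is a rectangle drawn with `<polygon>`. Its stroke #ff0000 means cut at S756, F1019. After flipping Y the toolpath is (41.8404,83.8137) → (122.5953,83.8137) → (122.5953,39.8079) → (41.8404,39.8079) → (41.8404,83.8137), returning to the start.

; Generated by LaserGRBL
G21
G90
G0 X129.8525 Y72.9980
M4 S756
G01 X173.5422 Y86.2295 F1019
G01 X106.3370 Y30.4169
M5
G0 X32.1676 Y73.9852
M4 S756
G01 X145.1014 Y42.3071 F1019
G01 X82.4426 Y55.4146
G01 X150.3837 Y73.6448
M5
G0 X41.8404 Y83.8137
M4 S756
G01 X122.5953 Y83.8137 F1019
G01 X122.5953 Y39.8079
G01 X41.8404 Y39.8079
G01 X41.8404 Y83.8137
M5
G0 X0.0000 Y0.0000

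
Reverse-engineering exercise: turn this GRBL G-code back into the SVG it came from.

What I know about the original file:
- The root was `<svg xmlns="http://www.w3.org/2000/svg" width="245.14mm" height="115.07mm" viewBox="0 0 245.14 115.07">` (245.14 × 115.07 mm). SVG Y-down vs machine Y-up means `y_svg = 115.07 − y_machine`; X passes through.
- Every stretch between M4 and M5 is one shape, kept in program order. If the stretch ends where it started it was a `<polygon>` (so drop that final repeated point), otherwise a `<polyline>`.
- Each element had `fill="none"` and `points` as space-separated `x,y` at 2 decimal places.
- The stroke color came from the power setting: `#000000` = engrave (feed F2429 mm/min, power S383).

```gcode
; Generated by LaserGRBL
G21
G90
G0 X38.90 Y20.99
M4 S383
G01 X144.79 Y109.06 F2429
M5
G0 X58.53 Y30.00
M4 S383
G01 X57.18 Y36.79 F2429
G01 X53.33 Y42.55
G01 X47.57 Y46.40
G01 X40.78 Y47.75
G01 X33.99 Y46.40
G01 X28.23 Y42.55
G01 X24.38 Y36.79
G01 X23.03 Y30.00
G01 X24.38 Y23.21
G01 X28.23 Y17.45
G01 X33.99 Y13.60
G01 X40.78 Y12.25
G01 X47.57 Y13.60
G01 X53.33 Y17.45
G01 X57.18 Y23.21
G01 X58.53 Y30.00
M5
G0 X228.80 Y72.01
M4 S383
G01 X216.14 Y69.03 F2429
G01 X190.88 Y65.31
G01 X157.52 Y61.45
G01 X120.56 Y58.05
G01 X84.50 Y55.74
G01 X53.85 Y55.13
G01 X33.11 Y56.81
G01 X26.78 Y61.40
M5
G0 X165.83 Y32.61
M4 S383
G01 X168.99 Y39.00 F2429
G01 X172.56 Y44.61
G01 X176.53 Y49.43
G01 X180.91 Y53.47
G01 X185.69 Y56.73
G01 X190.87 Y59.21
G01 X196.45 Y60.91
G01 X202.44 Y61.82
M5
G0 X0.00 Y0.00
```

<svg xmlns="http://www.w3.org/2000/svg" width="245.14mm" height="115.07mm" viewBox="0 0 245.14 115.07">
  <polyline points="38.90,94.08 144.79,6.01" fill="none" stroke="#000000"/>
  <polygon points="58.53,85.07 57.18,78.28 53.33,72.52 47.57,68.67 40.78,67.32 33.99,68.67 28.23,72.52 24.38,78.28 23.03,85.07 24.38,91.86 28.23,97.62 33.99,101.47 40.78,102.82 47.57,101.47 53.33,97.62 57.18,91.86" fill="none" stroke="#000000"/>
  <polyline points="228.80,43.06 216.14,46.04 190.88,49.76 157.52,53.62 120.56,57.02 84.50,59.33 53.85,59.94 33.11,58.26 26.78,53.67" fill="none" stroke="#000000"/>
  <polyline points="165.83,82.46 168.99,76.07 172.56,70.46 176.53,65.64 180.91,61.60 185.69,58.34 190.87,55.86 196.45,54.16 202.44,53.25" fill="none" stroke="#000000"/>
</svg>

Machine Y-up, SVG Y-down with viewBox height 115.07, so y_svg = 115.07 − y_machine; X carries over. Every run uses S383, so all elements get stroke `#000000` (engrave).

Run 1: The run is open, so emit a `<polyline>` with points (Y-flipped): 38.90,94.08 144.79,6.01.

Run 2: The run returns to its start, so emit a `<polygon>` with points (Y-flipped): 58.53,85.07 57.18,78.28 53.33,72.52 47.57,68.67 40.78,67.32 33.99,68.67 28.23,72.52 24.38,78.28 23.03,85.07 24.38,91.86 28.23,97.62 33.99,101.47 40.78,102.82 47.57,101.47 53.33,97.62 57.18,91.86.

Run 3: The run is open, so emit a `<polyline>` with points (Y-flipped): 228.80,43.06 216.14,46.04 190.88,49.76 157.52,53.62 120.56,57.02 84.50,59.33 53.85,59.94 33.11,58.26 26.78,53.67.

Run 4: The run is open, so emit a `<polyline>` with points (Y-flipped): 165.83,82.46 168.99,76.07 172.56,70.46 176.53,65.64 180.91,61.60 185.69,58.34 190.87,55.86 196.45,54.16 202.44,53.25.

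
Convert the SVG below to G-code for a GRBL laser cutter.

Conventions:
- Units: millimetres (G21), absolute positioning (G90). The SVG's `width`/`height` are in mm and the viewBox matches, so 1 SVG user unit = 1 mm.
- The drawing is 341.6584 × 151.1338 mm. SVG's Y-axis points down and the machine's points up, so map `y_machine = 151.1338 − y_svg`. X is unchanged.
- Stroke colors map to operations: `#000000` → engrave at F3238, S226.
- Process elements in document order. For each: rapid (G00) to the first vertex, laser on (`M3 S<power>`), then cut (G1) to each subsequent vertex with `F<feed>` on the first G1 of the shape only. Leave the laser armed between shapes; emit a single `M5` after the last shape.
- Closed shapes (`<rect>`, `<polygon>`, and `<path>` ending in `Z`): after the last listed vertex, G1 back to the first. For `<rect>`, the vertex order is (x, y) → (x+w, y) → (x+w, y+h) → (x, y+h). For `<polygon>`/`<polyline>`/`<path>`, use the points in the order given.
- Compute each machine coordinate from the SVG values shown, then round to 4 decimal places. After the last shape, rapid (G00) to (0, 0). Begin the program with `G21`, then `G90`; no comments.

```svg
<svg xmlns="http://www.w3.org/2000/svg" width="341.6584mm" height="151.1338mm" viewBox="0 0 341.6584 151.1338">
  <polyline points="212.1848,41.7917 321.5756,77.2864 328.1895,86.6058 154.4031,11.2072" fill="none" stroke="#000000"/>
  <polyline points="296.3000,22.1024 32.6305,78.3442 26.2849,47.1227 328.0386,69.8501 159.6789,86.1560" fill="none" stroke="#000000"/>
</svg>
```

G21
G90
G00 X212.1848 Y109.3421
M3 S226
G1 X321.5756 Y73.8474 F3238
G1 X328.1895 Y64.5280
G1 X154.4031 Y139.9266
G00 X296.3000 Y129.0314
M3 S226
G1 X32.6305 Y72.7896 F3238
G1 X26.2849 Y104.0111
G1 X328.0386 Y81.2837
G1 X159.6789 Y64.9778
M5
G00 X0.0000 Y0.0000

Since the viewBox matches the mm dimensions, user units are millimetres directly. The only transform is the Y-flip y_m = 151.1338 − y_svg.

Shape 1 is a open polyline drawn with `<polyline>`. Its stroke #000000 means engrave at S226, F3238. After flipping Y the toolpath is (212.1848,109.3421) → (321.5756,73.8474) → (328.1895,64.5280) → (154.4031,139.9266).

Shape 2 is a open polyline drawn with `<polyline>`. Its stroke #000000 means engrave at S226, F3238. After flipping Y the toolpath is (296.3000,129.0314) → (32.6305,72.7896) → (26.2849,104.0111) → (328.0386,81.2837) → (159.6789,64.9778).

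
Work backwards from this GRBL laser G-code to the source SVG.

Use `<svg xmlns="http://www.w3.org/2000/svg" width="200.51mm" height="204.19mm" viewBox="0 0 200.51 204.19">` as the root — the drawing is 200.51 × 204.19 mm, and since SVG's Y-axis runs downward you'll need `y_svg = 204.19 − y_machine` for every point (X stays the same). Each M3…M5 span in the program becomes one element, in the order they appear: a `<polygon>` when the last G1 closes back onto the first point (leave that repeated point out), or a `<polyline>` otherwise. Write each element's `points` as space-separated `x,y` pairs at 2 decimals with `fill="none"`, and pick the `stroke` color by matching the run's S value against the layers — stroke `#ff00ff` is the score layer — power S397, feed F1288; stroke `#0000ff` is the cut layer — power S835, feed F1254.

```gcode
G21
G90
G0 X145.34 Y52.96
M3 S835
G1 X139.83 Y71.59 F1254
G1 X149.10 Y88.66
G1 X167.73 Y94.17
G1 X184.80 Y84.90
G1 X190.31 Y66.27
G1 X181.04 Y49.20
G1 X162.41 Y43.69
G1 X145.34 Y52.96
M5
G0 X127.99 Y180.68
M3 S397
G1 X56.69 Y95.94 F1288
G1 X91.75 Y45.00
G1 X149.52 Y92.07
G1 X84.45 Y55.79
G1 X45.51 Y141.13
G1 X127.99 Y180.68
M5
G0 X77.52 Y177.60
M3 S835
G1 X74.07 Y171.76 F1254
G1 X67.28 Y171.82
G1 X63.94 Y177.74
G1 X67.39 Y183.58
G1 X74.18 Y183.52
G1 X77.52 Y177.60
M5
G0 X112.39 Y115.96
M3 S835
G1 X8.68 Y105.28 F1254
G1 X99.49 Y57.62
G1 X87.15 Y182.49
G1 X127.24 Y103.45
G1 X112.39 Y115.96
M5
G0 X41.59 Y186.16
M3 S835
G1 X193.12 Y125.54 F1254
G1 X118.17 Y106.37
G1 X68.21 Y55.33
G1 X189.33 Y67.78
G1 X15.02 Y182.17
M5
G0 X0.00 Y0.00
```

y_svg = 204.19 − y_m.

[1] S835→`#0000ff` (cut); closed run; points: 145.34,151.23 139.83,132.60 149.10,115.53 167.73,110.02 184.80,119.29 190.31,137.92 181.04,154.99 162.41,160.50

[2] S397→`#ff00ff` (score); closed run; points: 127.99,23.51 56.69,108.25 91.75,159.19 149.52,112.12 84.45,148.40 45.51,63.06

[3] S835→`#0000ff` (cut); closed run; points: 77.52,26.59 74.07,32.43 67.28,32.37 63.94,26.45 67.39,20.61 74.18,20.67

[4] S835→`#0000ff` (cut); closed run; points: 112.39,88.23 8.68,98.91 99.49,146.57 87.15,21.70 127.24,100.74

[5] S835→`#0000ff` (cut); open run; points: 41.59,18.03 193.12,78.65 118.17,97.82 68.21,148.86 189.33,136.41 15.02,22.02

<svg xmlns="http://www.w3.org/2000/svg" width="200.51mm" height="204.19mm" viewBox="0 0 200.51 204.19">
  <polygon points="145.34,151.23 139.83,132.60 149.10,115.53 167.73,110.02 184.80,119.29 190.31,137.92 181.04,154.99 162.41,160.50" fill="none" stroke="#0000ff"/>
  <polygon points="127.99,23.51 56.69,108.25 91.75,159.19 149.52,112.12 84.45,148.40 45.51,63.06" fill="none" stroke="#ff00ff"/>
  <polygon points="77.52,26.59 74.07,32.43 67.28,32.37 63.94,26.45 67.39,20.61 74.18,20.67" fill="none" stroke="#0000ff"/>
  <polygon points="112.39,88.23 8.68,98.91 99.49,146.57 87.15,21.70 127.24,100.74" fill="none" stroke="#0000ff"/>
  <polyline points="41.59,18.03 193.12,78.65 118.17,97.82 68.21,148.86 189.33,136.41 15.02,22.02" fill="none" stroke="#0000ff"/>
</svg>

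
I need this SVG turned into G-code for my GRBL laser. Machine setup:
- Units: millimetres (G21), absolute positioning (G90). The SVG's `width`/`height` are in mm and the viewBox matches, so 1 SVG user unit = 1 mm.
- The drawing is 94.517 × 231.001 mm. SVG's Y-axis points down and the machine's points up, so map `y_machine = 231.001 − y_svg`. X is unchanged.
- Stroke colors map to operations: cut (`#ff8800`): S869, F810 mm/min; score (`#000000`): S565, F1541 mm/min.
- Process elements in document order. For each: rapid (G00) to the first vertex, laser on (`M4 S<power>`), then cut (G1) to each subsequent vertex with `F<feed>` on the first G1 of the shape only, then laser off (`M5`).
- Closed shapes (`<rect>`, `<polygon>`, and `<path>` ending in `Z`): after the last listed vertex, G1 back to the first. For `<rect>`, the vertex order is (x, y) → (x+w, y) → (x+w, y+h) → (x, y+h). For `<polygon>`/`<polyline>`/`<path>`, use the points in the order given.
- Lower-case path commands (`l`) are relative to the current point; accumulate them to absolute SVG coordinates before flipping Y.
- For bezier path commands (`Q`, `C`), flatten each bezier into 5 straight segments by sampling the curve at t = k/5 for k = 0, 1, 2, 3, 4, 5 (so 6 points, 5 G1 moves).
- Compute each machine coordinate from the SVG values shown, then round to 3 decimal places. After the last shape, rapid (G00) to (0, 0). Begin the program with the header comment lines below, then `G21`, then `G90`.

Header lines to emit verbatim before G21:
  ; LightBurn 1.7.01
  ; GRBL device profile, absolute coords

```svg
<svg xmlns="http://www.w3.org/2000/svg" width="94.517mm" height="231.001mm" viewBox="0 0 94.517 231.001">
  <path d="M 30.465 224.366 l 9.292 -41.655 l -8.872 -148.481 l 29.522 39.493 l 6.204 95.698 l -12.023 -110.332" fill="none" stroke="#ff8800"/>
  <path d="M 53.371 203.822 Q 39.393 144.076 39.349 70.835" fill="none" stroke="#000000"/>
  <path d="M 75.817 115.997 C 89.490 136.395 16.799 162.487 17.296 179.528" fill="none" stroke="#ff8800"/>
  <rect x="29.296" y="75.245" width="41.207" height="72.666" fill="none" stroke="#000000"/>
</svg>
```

; LightBurn 1.7.01
; GRBL device profile, absolute coords
G21
G90
G00 X30.465 Y6.635
M4 S869
G1 X39.757 Y48.290 F810
G1 X30.885 Y196.771
G1 X60.407 Y157.278
G1 X66.611 Y61.580
G1 X54.588 Y171.912
M5
G00 X53.371 Y27.179
M4 S565
G1 X48.337 Y51.617 F1541
G1 X44.418 Y77.135
G1 X41.614 Y103.732
G1 X39.924 Y131.409
G1 X39.349 Y160.166
M5
G00 X75.817 Y115.004
M4 S869
G1 X74.934 Y102.200 F810
G1 X60.981 Y88.737
G1 X41.619 Y75.323
G1 X24.504 Y62.666
G1 X17.296 Y51.473
M5
G00 X29.296 Y155.756
M4 S565
G1 X70.503 Y155.756 F1541
G1 X70.503 Y83.090
G1 X29.296 Y83.090
G1 X29.296 Y155.756
M5
G00 X0.000 Y0.000

1 u = 1 mm; y_m = 231.001 − y.

[1] `<path>` open polyline, #ff8800→cut S869 F810: (30.465,6.635) → (39.757,48.290) → (30.885,196.771) → (60.407,157.278) → (66.611,61.580) → (54.588,171.912)

[2] `<path>` quadratic bezier, #000000→score S565 F1541: (53.371,27.179) → (48.337,51.617) → (44.418,77.135) → (41.614,103.732) → (39.924,131.409) → (39.349,160.166)

[3] `<path>` cubic bezier, #ff8800→cut S869 F810: (75.817,115.004) → (74.934,102.200) → (60.981,88.737) → (41.619,75.323) → (24.504,62.666) → (17.296,51.473)

[4] `<rect>` rectangle, #000000→score S565 F1541: (29.296,155.756) → (70.503,155.756) → (70.503,83.090) → (29.296,83.090) → (29.296,155.756) (closed)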